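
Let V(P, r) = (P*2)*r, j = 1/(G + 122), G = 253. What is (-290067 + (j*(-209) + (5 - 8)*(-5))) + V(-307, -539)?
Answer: 15335041/375 ≈ 40893.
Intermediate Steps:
j = 1/375 (j = 1/(253 + 122) = 1/375 ≈ 0.0026667)
V(P, r) = 2*P*r (V(P, r) = (2*P)*r = 2*P*r)
(-290067 + (j*(-209) + (5 - 8)*(-5))) + V(-307, -539) = (-290067 + ((1/375)*(-209) + (5 - 8)*(-5))) + 2*(-307)*(-539) = (-290067 + (-209/375 - 3*(-5))) + 330946 = (-290067 + (-209/375 + 15)) + 330946 = (-290067 + 5416/375) + 330946 = -108769709/375 + 330946 = 15335041/375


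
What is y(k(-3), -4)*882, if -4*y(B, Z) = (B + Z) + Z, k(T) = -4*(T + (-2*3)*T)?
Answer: 14994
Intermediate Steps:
k(T) = 20*T (k(T) = -4*(T - 6*T) = -(-20)*T = 20*T)
y(B, Z) = -Z/2 - B/4 (y(B, Z) = -((B + Z) + Z)/4 = -(B + 2*Z)/4 = -Z/2 - B/4)
y(k(-3), -4)*882 = (-½*(-4) - 5*(-3))*882 = (2 - ¼*(-60))*882 = (2 + 15)*882 = 17*882 = 14994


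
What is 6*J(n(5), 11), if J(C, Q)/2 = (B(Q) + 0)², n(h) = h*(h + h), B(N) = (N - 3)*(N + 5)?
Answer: 196608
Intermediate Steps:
B(N) = (-3 + N)*(5 + N)
n(h) = 2*h² (n(h) = h*(2*h) = 2*h²)
J(C, Q) = 2*(-15 + Q² + 2*Q)² (J(C, Q) = 2*((-15 + Q² + 2*Q) + 0)² = 2*(-15 + Q² + 2*Q)²)
6*J(n(5), 11) = 6*(2*(-15 + 11² + 2*11)²) = 6*(2*(-15 + 121 + 22)²) = 6*(2*128²) = 6*(2*16384) = 6*32768 = 196608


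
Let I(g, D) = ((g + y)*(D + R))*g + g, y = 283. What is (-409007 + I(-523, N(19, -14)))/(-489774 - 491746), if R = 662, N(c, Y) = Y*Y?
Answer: -10728663/98152 ≈ -109.31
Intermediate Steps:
N(c, Y) = Y**2
I(g, D) = g + g*(283 + g)*(662 + D) (I(g, D) = ((g + 283)*(D + 662))*g + g = ((283 + g)*(662 + D))*g + g = g*(283 + g)*(662 + D) + g = g + g*(283 + g)*(662 + D))
(-409007 + I(-523, N(19, -14)))/(-489774 - 491746) = (-409007 - 523*(187347 + 283*(-14)**2 + 662*(-523) + (-14)**2*(-523)))/(-489774 - 491746) = (-409007 - 523*(187347 + 283*196 - 346226 + 196*(-523)))/(-981520) = (-409007 - 523*(187347 + 55468 - 346226 - 102508))*(-1/981520) = (-409007 - 523*(-205919))*(-1/981520) = (-409007 + 107695637)*(-1/981520) = 107286630*(-1/981520) = -10728663/98152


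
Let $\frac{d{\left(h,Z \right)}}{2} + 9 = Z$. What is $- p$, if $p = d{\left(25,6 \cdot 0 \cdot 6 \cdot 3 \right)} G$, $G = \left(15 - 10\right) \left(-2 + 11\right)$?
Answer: $810$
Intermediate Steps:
$d{\left(h,Z \right)} = -18 + 2 Z$
$G = 45$ ($G = 5 \cdot 9 = 45$)
$p = -810$ ($p = \left(-18 + 2 \cdot 6 \cdot 0 \cdot 6 \cdot 3\right) 45 = \left(-18 + 2 \cdot 0 \cdot 18\right) 45 = \left(-18 + 2 \cdot 0\right) 45 = \left(-18 + 0\right) 45 = \left(-18\right) 45 = -810$)
$- p = \left(-1\right) \left(-810\right) = 810$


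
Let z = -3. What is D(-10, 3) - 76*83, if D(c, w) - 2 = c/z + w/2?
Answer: -37807/6 ≈ -6301.2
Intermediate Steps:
D(c, w) = 2 + w/2 - c/3 (D(c, w) = 2 + (c/(-3) + w/2) = 2 + (c*(-1/3) + w*(1/2)) = 2 + (-c/3 + w/2) = 2 + (w/2 - c/3) = 2 + w/2 - c/3)
D(-10, 3) - 76*83 = (2 + (1/2)*3 - 1/3*(-10)) - 76*83 = (2 + 3/2 + 10/3) - 6308 = 41/6 - 6308 = -37807/6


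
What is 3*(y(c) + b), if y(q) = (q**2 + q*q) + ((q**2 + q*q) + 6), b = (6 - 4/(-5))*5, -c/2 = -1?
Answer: 168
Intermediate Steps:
c = 2 (c = -2*(-1) = 2)
b = 34 (b = (6 - 4*(-1/5))*5 = (6 + 4/5)*5 = (34/5)*5 = 34)
y(q) = 6 + 4*q**2 (y(q) = (q**2 + q**2) + ((q**2 + q**2) + 6) = 2*q**2 + (2*q**2 + 6) = 2*q**2 + (6 + 2*q**2) = 6 + 4*q**2)
3*(y(c) + b) = 3*((6 + 4*2**2) + 34) = 3*((6 + 4*4) + 34) = 3*((6 + 16) + 34) = 3*(22 + 34) = 3*56 = 168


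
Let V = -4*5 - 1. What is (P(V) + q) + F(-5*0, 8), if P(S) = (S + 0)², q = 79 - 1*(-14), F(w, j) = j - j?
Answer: 534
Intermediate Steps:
V = -21 (V = -20 - 1 = -21)
F(w, j) = 0
q = 93 (q = 79 + 14 = 93)
P(S) = S²
(P(V) + q) + F(-5*0, 8) = ((-21)² + 93) + 0 = (441 + 93) + 0 = 534 + 0 = 534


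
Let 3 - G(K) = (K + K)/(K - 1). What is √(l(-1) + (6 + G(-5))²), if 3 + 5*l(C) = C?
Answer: 4*√745/15 ≈ 7.2786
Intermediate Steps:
l(C) = -⅗ + C/5
G(K) = 3 - 2*K/(-1 + K) (G(K) = 3 - (K + K)/(K - 1) = 3 - 2*K/(-1 + K))
√(l(-1) + (6 + G(-5))²) = √((-⅗ + (⅕)*(-1)) + (6 + (-3 - 5)/(-1 - 5))²) = √((-⅗ - ⅕) + (6 - 8/(-6))²) = √(-⅘ + (6 - ⅙*(-8))²) = √(-⅘ + (6 + 4/3)²) = √(-⅘ + (22/3)²) = √(-⅘ + 484/9) = √(2384/45) = 4*√745/15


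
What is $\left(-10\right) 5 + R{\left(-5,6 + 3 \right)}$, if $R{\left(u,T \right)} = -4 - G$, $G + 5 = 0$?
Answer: $-49$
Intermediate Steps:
$G = -5$ ($G = -5 + 0 = -5$)
$R{\left(u,T \right)} = 1$ ($R{\left(u,T \right)} = -4 - -5 = -4 + 5 = 1$)
$\left(-10\right) 5 + R{\left(-5,6 + 3 \right)} = \left(-10\right) 5 + 1 = -50 + 1 = -49$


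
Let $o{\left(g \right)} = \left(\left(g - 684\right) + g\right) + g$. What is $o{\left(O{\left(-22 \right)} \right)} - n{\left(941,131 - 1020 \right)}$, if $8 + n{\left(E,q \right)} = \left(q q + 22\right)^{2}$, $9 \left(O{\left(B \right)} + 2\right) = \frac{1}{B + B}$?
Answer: $- \frac{82452751699693}{132} \approx -6.2464 \cdot 10^{11}$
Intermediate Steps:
$O{\left(B \right)} = -2 + \frac{1}{18 B}$ ($O{\left(B \right)} = -2 + \frac{1}{9 \left(B + B\right)} = -2 + \frac{1}{9 \cdot 2 B} = -2 + \frac{\frac{1}{2} \frac{1}{B}}{9} = -2 + \frac{1}{18 B}$)
$n{\left(E,q \right)} = -8 + \left(22 + q^{2}\right)^{2}$ ($n{\left(E,q \right)} = -8 + \left(q q + 22\right)^{2} = -8 + \left(q^{2} + 22\right)^{2} = -8 + \left(22 + q^{2}\right)^{2}$)
$o{\left(g \right)} = -684 + 3 g$ ($o{\left(g \right)} = \left(\left(-684 + g\right) + g\right) + g = \left(-684 + 2 g\right) + g = -684 + 3 g$)
$o{\left(O{\left(-22 \right)} \right)} - n{\left(941,131 - 1020 \right)} = \left(-684 + 3 \left(-2 + \frac{1}{18 \left(-22\right)}\right)\right) - \left(-8 + \left(22 + \left(131 - 1020\right)^{2}\right)^{2}\right) = \left(-684 + 3 \left(-2 + \frac{1}{18} \left(- \frac{1}{22}\right)\right)\right) - \left(-8 + \left(22 + \left(-889\right)^{2}\right)^{2}\right) = \left(-684 + 3 \left(-2 - \frac{1}{396}\right)\right) - \left(-8 + \left(22 + 790321\right)^{2}\right) = \left(-684 + 3 \left(- \frac{793}{396}\right)\right) - \left(-8 + 790343^{2}\right) = \left(-684 - \frac{793}{132}\right) - \left(-8 + 624642057649\right) = - \frac{91081}{132} - 624642057641 = - \frac{82452751699693}{132}$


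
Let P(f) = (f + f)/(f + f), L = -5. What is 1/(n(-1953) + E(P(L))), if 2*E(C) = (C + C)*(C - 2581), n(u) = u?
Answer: -1/4533 ≈ -0.00022060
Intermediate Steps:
P(f) = 1 (P(f) = (2*f)/((2*f)) = (2*f)*(1/(2*f)) = 1)
E(C) = C*(-2581 + C) (E(C) = ((C + C)*(C - 2581))/2 = ((2*C)*(-2581 + C))/2 = (2*C*(-2581 + C))/2 = C*(-2581 + C))
1/(n(-1953) + E(P(L))) = 1/(-1953 + 1*(-2581 + 1)) = 1/(-1953 + 1*(-2580)) = 1/(-1953 - 2580) = 1/(-4533) = -1/4533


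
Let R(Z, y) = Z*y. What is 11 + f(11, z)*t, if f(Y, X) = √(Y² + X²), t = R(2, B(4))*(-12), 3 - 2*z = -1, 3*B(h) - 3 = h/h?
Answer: 11 - 160*√5 ≈ -346.77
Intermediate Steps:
B(h) = 4/3 (B(h) = 1 + (h/h)/3 = 1 + (⅓)*1 = 1 + ⅓ = 4/3)
z = 2 (z = 3/2 - ½*(-1) = 3/2 + ½ = 2)
t = -32 (t = (2*(4/3))*(-12) = (8/3)*(-12) = -32)
f(Y, X) = √(X² + Y²)
11 + f(11, z)*t = 11 + √(2² + 11²)*(-32) = 11 + √(4 + 121)*(-32) = 11 + √125*(-32) = 11 + (5*√5)*(-32) = 11 - 160*√5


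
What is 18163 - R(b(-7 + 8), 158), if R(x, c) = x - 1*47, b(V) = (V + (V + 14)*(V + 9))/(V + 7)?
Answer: 145529/8 ≈ 18191.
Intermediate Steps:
b(V) = (V + (9 + V)*(14 + V))/(7 + V) (b(V) = (V + (14 + V)*(9 + V))/(7 + V) = (V + (9 + V)*(14 + V))/(7 + V))
R(x, c) = -47 + x (R(x, c) = x - 47 = -47 + x)
18163 - R(b(-7 + 8), 158) = 18163 - (-47 + (126 + (-7 + 8)² + 24*(-7 + 8))/(7 + (-7 + 8))) = 18163 - (-47 + (126 + 1² + 24*1)/(7 + 1)) = 18163 - (-47 + (126 + 1 + 24)/8) = 18163 - (-47 + (⅛)*151) = 18163 - (-47 + 151/8) = 18163 - 1*(-225/8) = 18163 + 225/8 = 145529/8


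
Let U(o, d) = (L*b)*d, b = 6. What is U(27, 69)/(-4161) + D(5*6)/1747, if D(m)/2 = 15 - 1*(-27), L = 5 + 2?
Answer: -1571094/2423089 ≈ -0.64839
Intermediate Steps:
L = 7
U(o, d) = 42*d (U(o, d) = (7*6)*d = 42*d)
D(m) = 84 (D(m) = 2*(15 - 1*(-27)) = 2*(15 + 27) = 2*42 = 84)
U(27, 69)/(-4161) + D(5*6)/1747 = (42*69)/(-4161) + 84/1747 = 2898*(-1/4161) + 84*(1/1747) = -966/1387 + 84/1747 = -1571094/2423089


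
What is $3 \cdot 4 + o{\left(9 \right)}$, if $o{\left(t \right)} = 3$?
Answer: $15$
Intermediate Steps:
$3 \cdot 4 + o{\left(9 \right)} = 3 \cdot 4 + 3 = 12 + 3 = 15$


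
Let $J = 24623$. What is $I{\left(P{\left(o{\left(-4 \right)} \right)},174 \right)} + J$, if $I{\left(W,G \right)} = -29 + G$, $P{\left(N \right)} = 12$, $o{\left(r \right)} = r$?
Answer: $24768$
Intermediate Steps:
$I{\left(P{\left(o{\left(-4 \right)} \right)},174 \right)} + J = \left(-29 + 174\right) + 24623 = 145 + 24623 = 24768$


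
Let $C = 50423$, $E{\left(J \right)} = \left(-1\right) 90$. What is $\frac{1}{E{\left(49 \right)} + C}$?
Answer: $\frac{1}{50333} \approx 1.9868 \cdot 10^{-5}$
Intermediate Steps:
$E{\left(J \right)} = -90$
$\frac{1}{E{\left(49 \right)} + C} = \frac{1}{-90 + 50423} = \frac{1}{50333}$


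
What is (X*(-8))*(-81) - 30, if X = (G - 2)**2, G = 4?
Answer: 2562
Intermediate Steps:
X = 4 (X = (4 - 2)**2 = 2**2 = 4)
(X*(-8))*(-81) - 30 = (4*(-8))*(-81) - 30 = -32*(-81) - 30 = 2592 - 30 = 2562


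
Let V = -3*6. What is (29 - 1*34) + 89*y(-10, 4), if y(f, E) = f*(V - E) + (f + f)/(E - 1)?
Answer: 56945/3 ≈ 18982.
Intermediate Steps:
V = -18
y(f, E) = f*(-18 - E) + 2*f/(-1 + E) (y(f, E) = f*(-18 - E) + (f + f)/(E - 1) = f*(-18 - E) + (2*f)/(-1 + E) = f*(-18 - E) + 2*f/(-1 + E))
(29 - 1*34) + 89*y(-10, 4) = (29 - 1*34) + 89*(-10*(20 - 1*4**2 - 17*4)/(-1 + 4)) = (29 - 34) + 89*(-10*(20 - 1*16 - 68)/3) = -5 + 89*(-10*1/3*(20 - 16 - 68)) = -5 + 89*(-10*1/3*(-64)) = -5 + 89*(640/3) = -5 + 56960/3 = 56945/3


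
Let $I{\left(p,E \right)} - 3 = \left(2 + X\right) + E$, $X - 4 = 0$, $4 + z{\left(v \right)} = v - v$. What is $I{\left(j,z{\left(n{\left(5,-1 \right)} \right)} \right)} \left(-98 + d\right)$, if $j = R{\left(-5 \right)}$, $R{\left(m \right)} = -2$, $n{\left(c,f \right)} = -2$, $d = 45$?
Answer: $-265$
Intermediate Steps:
$z{\left(v \right)} = -4$ ($z{\left(v \right)} = -4 + \left(v - v\right) = -4 + 0 = -4$)
$X = 4$ ($X = 4 + 0 = 4$)
$j = -2$
$I{\left(p,E \right)} = 9 + E$ ($I{\left(p,E \right)} = 3 + \left(\left(2 + 4\right) + E\right) = 3 + \left(6 + E\right) = 9 + E$)
$I{\left(j,z{\left(n{\left(5,-1 \right)} \right)} \right)} \left(-98 + d\right) = \left(9 - 4\right) \left(-98 + 45\right) = 5 \left(-53\right) = -265$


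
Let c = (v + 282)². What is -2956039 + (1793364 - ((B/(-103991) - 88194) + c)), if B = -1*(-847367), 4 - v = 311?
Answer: -111800500679/103991 ≈ -1.0751e+6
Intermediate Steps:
v = -307 (v = 4 - 1*311 = 4 - 311 = -307)
B = 847367
c = 625 (c = (-307 + 282)² = (-25)² = 625)
-2956039 + (1793364 - ((B/(-103991) - 88194) + c)) = -2956039 + (1793364 - ((847367/(-103991) - 88194) + 625)) = -2956039 + (1793364 - ((847367*(-1/103991) - 88194) + 625)) = -2956039 + (1793364 - ((-847367/103991 - 88194) + 625)) = -2956039 + (1793364 - (-9172229621/103991 + 625)) = -2956039 + (1793364 - 1*(-9107235246/103991)) = -2956039 + (1793364 + 9107235246/103991) = -2956039 + 195600950970/103991 = -111800500679/103991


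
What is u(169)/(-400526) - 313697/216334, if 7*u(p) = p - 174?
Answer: -219876387671/151632935447 ≈ -1.4501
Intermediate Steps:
u(p) = -174/7 + p/7 (u(p) = (p - 174)/7 = (-174 + p)/7 = -174/7 + p/7)
u(169)/(-400526) - 313697/216334 = (-174/7 + (1/7)*169)/(-400526) - 313697/216334 = (-174/7 + 169/7)*(-1/400526) - 313697*1/216334 = -5/7*(-1/400526) - 313697/216334 = 5/2803682 - 313697/216334 = -219876387671/151632935447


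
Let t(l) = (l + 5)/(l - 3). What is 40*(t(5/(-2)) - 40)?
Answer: -17800/11 ≈ -1618.2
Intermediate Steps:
t(l) = (5 + l)/(-3 + l)
40*(t(5/(-2)) - 40) = 40*((5 + 5/(-2))/(-3 + 5/(-2)) - 40) = 40*((5 + 5*(-1/2))/(-3 + 5*(-1/2)) - 40) = 40*((5 - 5/2)/(-3 - 5/2) - 40) = 40*((5/2)/(-11/2) - 40) = 40*(-2/11*5/2 - 40) = 40*(-5/11 - 40) = 40*(-445/11) = -17800/11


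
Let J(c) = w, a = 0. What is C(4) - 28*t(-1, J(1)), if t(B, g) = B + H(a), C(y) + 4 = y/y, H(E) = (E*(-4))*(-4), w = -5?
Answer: 25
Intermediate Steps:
H(E) = 16*E (H(E) = -4*E*(-4) = 16*E)
J(c) = -5
C(y) = -3 (C(y) = -4 + y/y = -4 + 1 = -3)
t(B, g) = B (t(B, g) = B + 16*0 = B + 0 = B)
C(4) - 28*t(-1, J(1)) = -3 - 28*(-1) = -3 + 28 = 25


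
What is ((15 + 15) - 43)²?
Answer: 169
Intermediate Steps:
((15 + 15) - 43)² = (30 - 43)² = (-13)² = 169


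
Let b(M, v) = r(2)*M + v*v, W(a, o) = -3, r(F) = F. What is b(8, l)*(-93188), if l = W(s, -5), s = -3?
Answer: -2329700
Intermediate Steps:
l = -3
b(M, v) = v**2 + 2*M (b(M, v) = 2*M + v*v = 2*M + v**2 = v**2 + 2*M)
b(8, l)*(-93188) = ((-3)**2 + 2*8)*(-93188) = (9 + 16)*(-93188) = 25*(-93188) = -2329700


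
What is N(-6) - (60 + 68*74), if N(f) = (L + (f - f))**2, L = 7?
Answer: -5043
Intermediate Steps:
N(f) = 49 (N(f) = (7 + (f - f))**2 = (7 + 0)**2 = 7**2 = 49)
N(-6) - (60 + 68*74) = 49 - (60 + 68*74) = 49 - (60 + 5032) = 49 - 1*5092 = 49 - 5092 = -5043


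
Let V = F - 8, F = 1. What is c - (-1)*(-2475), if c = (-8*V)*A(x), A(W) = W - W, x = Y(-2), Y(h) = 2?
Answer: -2475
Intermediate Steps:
x = 2
V = -7 (V = 1 - 8 = -7)
A(W) = 0
c = 0 (c = -8*(-7)*0 = 56*0 = 0)
c - (-1)*(-2475) = 0 - (-1)*(-2475) = 0 - 1*2475 = 0 - 2475 = -2475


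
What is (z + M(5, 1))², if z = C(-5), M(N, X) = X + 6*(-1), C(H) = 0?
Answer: 25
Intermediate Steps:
M(N, X) = -6 + X (M(N, X) = X - 6 = -6 + X)
z = 0
(z + M(5, 1))² = (0 + (-6 + 1))² = (0 - 5)² = (-5)² = 25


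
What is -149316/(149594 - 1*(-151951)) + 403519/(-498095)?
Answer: -2614035865/2002640757 ≈ -1.3053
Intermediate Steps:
-149316/(149594 - 1*(-151951)) + 403519/(-498095) = -149316/(149594 + 151951) + 403519*(-1/498095) = -149316/301545 - 403519/498095 = -149316*1/301545 - 403519/498095 = -49772/100515 - 403519/498095 = -2614035865/2002640757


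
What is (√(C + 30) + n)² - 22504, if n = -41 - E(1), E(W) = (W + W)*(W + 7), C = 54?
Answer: -19171 - 228*√21 ≈ -20216.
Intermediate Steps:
E(W) = 2*W*(7 + W) (E(W) = (2*W)*(7 + W) = 2*W*(7 + W))
n = -57 (n = -41 - 2*(7 + 1) = -41 - 2*8 = -41 - 1*16 = -41 - 16 = -57)
(√(C + 30) + n)² - 22504 = (√(54 + 30) - 57)² - 22504 = (√84 - 57)² - 22504 = (2*√21 - 57)² - 22504 = (-57 + 2*√21)² - 22504 = -22504 + (-57 + 2*√21)²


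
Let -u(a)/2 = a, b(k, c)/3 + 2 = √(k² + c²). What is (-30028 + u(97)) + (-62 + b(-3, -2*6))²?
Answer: -24221 - 1224*√17 ≈ -29268.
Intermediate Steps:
b(k, c) = -6 + 3*√(c² + k²) (b(k, c) = -6 + 3*√(k² + c²) = -6 + 3*√(c² + k²))
u(a) = -2*a
(-30028 + u(97)) + (-62 + b(-3, -2*6))² = (-30028 - 2*97) + (-62 + (-6 + 3*√((-2*6)² + (-3)²)))² = (-30028 - 194) + (-62 + (-6 + 3*√((-12)² + 9)))² = -30222 + (-62 + (-6 + 3*√(144 + 9)))² = -30222 + (-62 + (-6 + 3*√153))² = -30222 + (-62 + (-6 + 3*(3*√17)))² = -30222 + (-62 + (-6 + 9*√17))² = -30222 + (-68 + 9*√17)²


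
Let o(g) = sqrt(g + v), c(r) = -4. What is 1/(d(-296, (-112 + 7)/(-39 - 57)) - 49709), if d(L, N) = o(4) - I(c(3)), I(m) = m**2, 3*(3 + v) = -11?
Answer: -149175/7417726883 - 2*I*sqrt(6)/7417726883 ≈ -2.0111e-5 - 6.6044e-10*I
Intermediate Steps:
v = -20/3 (v = -3 + (1/3)*(-11) = -3 - 11/3 = -20/3 ≈ -6.6667)
o(g) = sqrt(-20/3 + g) (o(g) = sqrt(g - 20/3) = sqrt(-20/3 + g))
d(L, N) = -16 + 2*I*sqrt(6)/3 (d(L, N) = sqrt(-60 + 9*4)/3 - 1*(-4)**2 = sqrt(-60 + 36)/3 - 1*16 = sqrt(-24)/3 - 16 = (2*I*sqrt(6))/3 - 16 = 2*I*sqrt(6)/3 - 16 = -16 + 2*I*sqrt(6)/3)
1/(d(-296, (-112 + 7)/(-39 - 57)) - 49709) = 1/((-16 + 2*I*sqrt(6)/3) - 49709) = 1/(-49725 + 2*I*sqrt(6)/3)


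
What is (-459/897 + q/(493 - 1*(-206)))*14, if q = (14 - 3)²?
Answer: -990752/209001 ≈ -4.7404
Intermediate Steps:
q = 121 (q = 11² = 121)
(-459/897 + q/(493 - 1*(-206)))*14 = (-459/897 + 121/(493 - 1*(-206)))*14 = (-459*1/897 + 121/(493 + 206))*14 = (-153/299 + 121/699)*14 = -70768/209001*14 = -990752/209001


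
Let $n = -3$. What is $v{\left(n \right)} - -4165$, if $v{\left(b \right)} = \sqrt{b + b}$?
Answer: $4165 + i \sqrt{6} \approx 4165.0 + 2.4495 i$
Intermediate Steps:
$v{\left(b \right)} = \sqrt{2} \sqrt{b}$ ($v{\left(b \right)} = \sqrt{2 b} = \sqrt{2} \sqrt{b}$)
$v{\left(n \right)} - -4165 = \sqrt{2} \sqrt{-3} - -4165 = \sqrt{2} i \sqrt{3} + 4165 = i \sqrt{6} + 4165 = 4165 + i \sqrt{6}$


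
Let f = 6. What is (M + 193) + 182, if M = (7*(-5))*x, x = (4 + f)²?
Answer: -3125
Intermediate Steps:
x = 100 (x = (4 + 6)² = 10² = 100)
M = -3500 (M = (7*(-5))*100 = -35*100 = -3500)
(M + 193) + 182 = (-3500 + 193) + 182 = -3307 + 182 = -3125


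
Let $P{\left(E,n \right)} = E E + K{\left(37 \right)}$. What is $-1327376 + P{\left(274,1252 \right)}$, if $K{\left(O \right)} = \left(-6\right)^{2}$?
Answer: $-1252264$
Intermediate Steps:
$K{\left(O \right)} = 36$
$P{\left(E,n \right)} = 36 + E^{2}$ ($P{\left(E,n \right)} = E E + 36 = E^{2} + 36 = 36 + E^{2}$)
$-1327376 + P{\left(274,1252 \right)} = -1327376 + \left(36 + 274^{2}\right) = -1327376 + \left(36 + 75076\right) = -1327376 + 75112 = -1252264$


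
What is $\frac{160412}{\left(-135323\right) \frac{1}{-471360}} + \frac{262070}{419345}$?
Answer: $\frac{6341493173857802}{11349404687} \approx 5.5875 \cdot 10^{5}$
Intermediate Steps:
$\frac{160412}{\left(-135323\right) \frac{1}{-471360}} + \frac{262070}{419345} = \frac{160412}{\left(-135323\right) \left(- \frac{1}{471360}\right)} + 262070 \cdot \frac{1}{419345} = \frac{160412}{\frac{135323}{471360}} + \frac{52414}{83869} = 160412 \cdot \frac{471360}{135323} + \frac{52414}{83869} = \frac{75611800320}{135323} + \frac{52414}{83869} = \frac{6341493173857802}{11349404687}$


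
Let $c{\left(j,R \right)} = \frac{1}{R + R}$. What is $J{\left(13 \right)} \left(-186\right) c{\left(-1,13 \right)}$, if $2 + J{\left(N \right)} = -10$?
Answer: $\frac{1116}{13} \approx 85.846$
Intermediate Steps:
$c{\left(j,R \right)} = \frac{1}{2 R}$
$J{\left(N \right)} = -12$ ($J{\left(N \right)} = -2 - 10 = -12$)
$J{\left(13 \right)} \left(-186\right) c{\left(-1,13 \right)} = \left(-12\right) \left(-186\right) \frac{1}{2 \cdot 13} = 2232 \cdot \frac{1}{2} \cdot \frac{1}{13} = 2232 \cdot \frac{1}{26} = \frac{1116}{13}$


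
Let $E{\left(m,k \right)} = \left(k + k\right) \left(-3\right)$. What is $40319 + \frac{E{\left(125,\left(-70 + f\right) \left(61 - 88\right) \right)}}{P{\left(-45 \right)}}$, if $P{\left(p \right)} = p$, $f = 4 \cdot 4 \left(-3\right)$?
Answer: $\frac{203719}{5} \approx 40744.0$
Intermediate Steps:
$f = -48$ ($f = 16 \left(-3\right) = -48$)
$E{\left(m,k \right)} = - 6 k$ ($E{\left(m,k \right)} = 2 k \left(-3\right) = - 6 k$)
$40319 + \frac{E{\left(125,\left(-70 + f\right) \left(61 - 88\right) \right)}}{P{\left(-45 \right)}} = 40319 + \frac{\left(-6\right) \left(-70 - 48\right) \left(61 - 88\right)}{-45} = 40319 + - 6 \left(\left(-118\right) \left(-27\right)\right) \left(- \frac{1}{45}\right) = 40319 + \left(-6\right) 3186 \left(- \frac{1}{45}\right) = 40319 - - \frac{2124}{5} = 40319 + \frac{2124}{5} = \frac{203719}{5}$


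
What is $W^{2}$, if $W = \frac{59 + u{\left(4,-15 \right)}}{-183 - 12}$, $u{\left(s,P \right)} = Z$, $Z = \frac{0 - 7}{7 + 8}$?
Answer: $\frac{770884}{8555625} \approx 0.090103$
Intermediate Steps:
$Z = - \frac{7}{15} \approx -0.46667$
$u{\left(s,P \right)} = - \frac{7}{15}$
$W = - \frac{878}{2925}$ ($W = \frac{59 - \frac{7}{15}}{-183 - 12} = \frac{878}{15 \left(-195\right)} = \frac{878}{15} \left(- \frac{1}{195}\right) = - \frac{878}{2925} \approx -0.30017$)
$W^{2} = \left(- \frac{878}{2925}\right)^{2} = \frac{770884}{8555625}$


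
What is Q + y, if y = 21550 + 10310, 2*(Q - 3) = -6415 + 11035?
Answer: 34173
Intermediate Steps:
Q = 2313 (Q = 3 + (-6415 + 11035)/2 = 3 + (½)*4620 = 3 + 2310 = 2313)
y = 31860
Q + y = 2313 + 31860 = 34173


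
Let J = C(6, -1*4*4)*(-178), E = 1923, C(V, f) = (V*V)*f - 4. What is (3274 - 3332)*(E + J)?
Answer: -6099454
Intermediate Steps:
C(V, f) = -4 + f*V² (C(V, f) = V²*f - 4 = f*V² - 4 = -4 + f*V²)
J = 103240 (J = (-4 + (-1*4*4)*6²)*(-178) = (-4 - 4*4*36)*(-178) = (-4 - 16*36)*(-178) = (-4 - 576)*(-178) = -580*(-178) = 103240)
(3274 - 3332)*(E + J) = (3274 - 3332)*(1923 + 103240) = -58*105163 = -6099454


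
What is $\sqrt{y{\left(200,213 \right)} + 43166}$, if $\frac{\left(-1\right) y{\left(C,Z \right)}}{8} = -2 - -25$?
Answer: $\sqrt{42982} \approx 207.32$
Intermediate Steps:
$y{\left(C,Z \right)} = -184$ ($y{\left(C,Z \right)} = - 8 \left(-2 - -25\right) = - 8 \left(-2 + 25\right) = \left(-8\right) 23 = -184$)
$\sqrt{y{\left(200,213 \right)} + 43166} = \sqrt{-184 + 43166} = \sqrt{42982}$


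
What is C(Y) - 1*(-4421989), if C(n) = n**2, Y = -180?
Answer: 4454389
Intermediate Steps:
C(Y) - 1*(-4421989) = (-180)**2 - 1*(-4421989) = 32400 + 4421989 = 4454389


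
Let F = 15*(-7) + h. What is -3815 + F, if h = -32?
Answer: -3952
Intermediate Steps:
F = -137 (F = 15*(-7) - 32 = -105 - 32 = -137)
-3815 + F = -3815 - 137 = -3952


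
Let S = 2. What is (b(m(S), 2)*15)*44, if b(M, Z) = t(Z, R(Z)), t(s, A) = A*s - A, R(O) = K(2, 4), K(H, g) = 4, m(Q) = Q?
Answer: 2640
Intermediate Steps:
R(O) = 4
t(s, A) = -A + A*s
b(M, Z) = -4 + 4*Z (b(M, Z) = 4*(-1 + Z) = -4 + 4*Z)
(b(m(S), 2)*15)*44 = ((-4 + 4*2)*15)*44 = ((-4 + 8)*15)*44 = (4*15)*44 = 60*44 = 2640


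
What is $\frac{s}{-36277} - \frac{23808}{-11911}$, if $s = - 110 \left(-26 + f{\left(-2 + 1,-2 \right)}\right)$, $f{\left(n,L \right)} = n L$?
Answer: $\frac{832237776}{432095347} \approx 1.9261$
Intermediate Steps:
$f{\left(n,L \right)} = L n$
$s = 2640$ ($s = - 110 \left(-26 - 2 \left(-2 + 1\right)\right) = - 110 \left(-26 - -2\right) = - 110 \left(-26 + 2\right) = \left(-110\right) \left(-24\right) = 2640$)
$\frac{s}{-36277} - \frac{23808}{-11911} = \frac{2640}{-36277} - \frac{23808}{-11911} = 2640 \left(- \frac{1}{36277}\right) - - \frac{23808}{11911} = - \frac{2640}{36277} + \frac{23808}{11911} = \frac{832237776}{432095347}$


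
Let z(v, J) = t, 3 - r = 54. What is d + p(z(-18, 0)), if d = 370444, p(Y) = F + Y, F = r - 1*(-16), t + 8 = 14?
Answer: 370415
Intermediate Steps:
r = -51 (r = 3 - 1*54 = 3 - 54 = -51)
t = 6 (t = -8 + 14 = 6)
z(v, J) = 6
F = -35 (F = -51 - 1*(-16) = -51 + 16 = -35)
p(Y) = -35 + Y
d + p(z(-18, 0)) = 370444 + (-35 + 6) = 370444 - 29 = 370415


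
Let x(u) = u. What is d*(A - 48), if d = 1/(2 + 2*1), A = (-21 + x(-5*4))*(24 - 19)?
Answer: -253/4 ≈ -63.250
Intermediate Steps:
A = -205 (A = (-21 - 5*4)*(24 - 19) = (-21 - 20)*5 = -41*5 = -205)
d = ¼ (d = 1/(2 + 2) = 1/4 = ¼ ≈ 0.25000)
d*(A - 48) = (-205 - 48)/4 = (¼)*(-253) = -253/4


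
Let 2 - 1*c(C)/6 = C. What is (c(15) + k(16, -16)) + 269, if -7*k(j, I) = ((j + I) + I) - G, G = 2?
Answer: 1355/7 ≈ 193.57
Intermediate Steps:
c(C) = 12 - 6*C
k(j, I) = 2/7 - 2*I/7 - j/7 (k(j, I) = -(((j + I) + I) - 1*2)/7 = -(((I + j) + I) - 2)/7 = -((j + 2*I) - 2)/7 = -(-2 + j + 2*I)/7 = 2/7 - 2*I/7 - j/7)
(c(15) + k(16, -16)) + 269 = ((12 - 6*15) + (2/7 - 2/7*(-16) - ⅐*16)) + 269 = ((12 - 90) + (2/7 + 32/7 - 16/7)) + 269 = (-78 + 18/7) + 269 = -528/7 + 269 = 1355/7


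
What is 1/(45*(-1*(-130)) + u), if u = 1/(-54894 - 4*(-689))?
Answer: 52138/305007299 ≈ 0.00017094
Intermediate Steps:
u = -1/52138 (u = 1/(-54894 + 2756) = 1/(-52138) = -1/52138 ≈ -1.9180e-5)
1/(45*(-1*(-130)) + u) = 1/(45*(-1*(-130)) - 1/52138) = 1/(45*130 - 1/52138) = 1/(5850 - 1/52138) = 1/(305007299/52138) = 52138/305007299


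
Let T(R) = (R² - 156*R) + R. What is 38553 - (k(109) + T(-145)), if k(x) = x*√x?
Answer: -4947 - 109*√109 ≈ -6085.0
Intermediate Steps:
T(R) = R² - 155*R
k(x) = x^(3/2)
38553 - (k(109) + T(-145)) = 38553 - (109^(3/2) - 145*(-155 - 145)) = 38553 - (109*√109 - 145*(-300)) = 38553 - (109*√109 + 43500) = 38553 - (43500 + 109*√109) = 38553 + (-43500 - 109*√109) = -4947 - 109*√109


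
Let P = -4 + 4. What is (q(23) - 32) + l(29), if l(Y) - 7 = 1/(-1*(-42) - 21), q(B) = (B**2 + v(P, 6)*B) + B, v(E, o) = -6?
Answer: 8170/21 ≈ 389.05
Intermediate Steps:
P = 0
q(B) = B**2 - 5*B (q(B) = (B**2 - 6*B) + B = B**2 - 5*B)
l(Y) = 148/21 (l(Y) = 7 + 1/(-1*(-42) - 21) = 7 + 1/(42 - 21) = 7 + 1/21 = 148/21)
(q(23) - 32) + l(29) = (23*(-5 + 23) - 32) + 148/21 = (23*18 - 32) + 148/21 = (414 - 32) + 148/21 = 382 + 148/21 = 8170/21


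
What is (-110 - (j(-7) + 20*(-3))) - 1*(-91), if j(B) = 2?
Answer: 39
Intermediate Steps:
(-110 - (j(-7) + 20*(-3))) - 1*(-91) = (-110 - (2 + 20*(-3))) - 1*(-91) = (-110 - (2 - 60)) + 91 = (-110 - 1*(-58)) + 91 = (-110 + 58) + 91 = -52 + 91 = 39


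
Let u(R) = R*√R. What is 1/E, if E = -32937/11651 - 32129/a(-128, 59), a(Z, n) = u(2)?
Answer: 3069991896/140126667824162689 - 8722753680658*√2/140126667824162689 ≈ -8.8012e-5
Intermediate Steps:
u(R) = R^(3/2)
a(Z, n) = 2*√2 (a(Z, n) = 2^(3/2) = 2*√2)
E = -32937/11651 - 32129*√2/4 ≈ -11362.
1/E = 1/(-32937/11651 - 32129*√2/4)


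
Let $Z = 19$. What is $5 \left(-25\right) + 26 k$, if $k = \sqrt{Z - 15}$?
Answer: $-73$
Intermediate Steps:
$k = 2$ ($k = \sqrt{19 - 15} = \sqrt{4} = 2$)
$5 \left(-25\right) + 26 k = 5 \left(-25\right) + 26 \cdot 2 = -125 + 52 = -73$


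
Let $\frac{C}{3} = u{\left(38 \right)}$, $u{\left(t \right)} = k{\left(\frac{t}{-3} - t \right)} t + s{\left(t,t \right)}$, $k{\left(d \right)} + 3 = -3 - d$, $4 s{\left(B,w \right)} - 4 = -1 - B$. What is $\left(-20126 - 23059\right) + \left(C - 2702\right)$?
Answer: $- \frac{163285}{4} \approx -40821.0$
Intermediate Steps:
$s{\left(B,w \right)} = \frac{3}{4} - \frac{B}{4}$ ($s{\left(B,w \right)} = 1 + \frac{-1 - B}{4} = 1 - \left(\frac{1}{4} + \frac{B}{4}\right) = \frac{3}{4} - \frac{B}{4}$)
$k{\left(d \right)} = -6 - d$ ($k{\left(d \right)} = -3 - \left(3 + d\right) = -6 - d$)
$u{\left(t \right)} = \frac{3}{4} - \frac{t}{4} + t \left(-6 + \frac{4 t}{3}\right)$ ($u{\left(t \right)} = \left(-6 - \left(\frac{t}{-3} - t\right)\right) t - \left(- \frac{3}{4} + \frac{t}{4}\right) = \left(-6 - \left(t \left(- \frac{1}{3}\right) - t\right)\right) t - \left(- \frac{3}{4} + \frac{t}{4}\right) = \left(-6 - \left(- \frac{t}{3} - t\right)\right) t - \left(- \frac{3}{4} + \frac{t}{4}\right) = \left(-6 - - \frac{4 t}{3}\right) t - \left(- \frac{3}{4} + \frac{t}{4}\right) = \left(-6 + \frac{4 t}{3}\right) t - \left(- \frac{3}{4} + \frac{t}{4}\right) = t \left(-6 + \frac{4 t}{3}\right) - \left(- \frac{3}{4} + \frac{t}{4}\right) = \frac{3}{4} - \frac{t}{4} + t \left(-6 + \frac{4 t}{3}\right)$)
$C = \frac{20263}{4}$ ($C = 3 \left(\frac{3}{4} - \frac{475}{2} + \frac{4 \cdot 38^{2}}{3}\right) = 3 \left(\frac{3}{4} - \frac{475}{2} + \frac{4}{3} \cdot 1444\right) = 3 \left(\frac{3}{4} - \frac{475}{2} + \frac{5776}{3}\right) = 3 \cdot \frac{20263}{12} = \frac{20263}{4} \approx 5065.8$)
$\left(-20126 - 23059\right) + \left(C - 2702\right) = \left(-20126 - 23059\right) + \left(\frac{20263}{4} - 2702\right) = -43185 + \frac{9455}{4} = - \frac{163285}{4}$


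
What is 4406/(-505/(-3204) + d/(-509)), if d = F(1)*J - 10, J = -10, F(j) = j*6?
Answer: 7185463416/481325 ≈ 14929.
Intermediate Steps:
F(j) = 6*j
d = -70 (d = (6*1)*(-10) - 10 = 6*(-10) - 10 = -60 - 10 = -70)
4406/(-505/(-3204) + d/(-509)) = 4406/(-505/(-3204) - 70/(-509)) = 4406/(-505*(-1/3204) - 70*(-1/509)) = 4406/(505/3204 + 70/509) = 4406/(481325/1630836) = 4406*(1630836/481325) = 7185463416/481325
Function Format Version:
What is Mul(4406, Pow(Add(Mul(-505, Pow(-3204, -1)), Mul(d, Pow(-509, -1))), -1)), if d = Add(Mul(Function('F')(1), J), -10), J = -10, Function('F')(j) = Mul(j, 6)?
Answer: Rational(7185463416, 481325) ≈ 14929.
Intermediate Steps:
Function('F')(j) = Mul(6, j)
d = -70 (d = Add(Mul(Mul(6, 1), -10), -10) = Add(Mul(6, -10), -10) = Add(-60, -10) = -70)
Mul(4406, Pow(Add(Mul(-505, Pow(-3204, -1)), Mul(d, Pow(-509, -1))), -1)) = Mul(4406, Pow(Add(Mul(-505, Pow(-3204, -1)), Mul(-70, Pow(-509, -1))), -1)) = Mul(4406, Pow(Add(Mul(-505, Rational(-1, 3204)), Mul(-70, Rational(-1, 509))), -1)) = Mul(4406, Pow(Add(Rational(505, 3204), Rational(70, 509)), -1)) = Mul(4406, Pow(Rational(481325, 1630836), -1)) = Mul(4406, Rational(1630836, 481325)) = Rational(7185463416, 481325)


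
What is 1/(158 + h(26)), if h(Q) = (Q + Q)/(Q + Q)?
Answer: 1/159 ≈ 0.0062893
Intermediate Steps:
h(Q) = 1 (h(Q) = (2*Q)/((2*Q)) = (2*Q)*(1/(2*Q)) = 1)
1/(158 + h(26)) = 1/(158 + 1) = 1/159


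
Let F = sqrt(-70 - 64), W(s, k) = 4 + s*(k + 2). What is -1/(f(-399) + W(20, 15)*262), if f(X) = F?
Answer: I/(sqrt(134) - 90128*I) ≈ -1.1095e-5 + 1.4251e-9*I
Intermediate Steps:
W(s, k) = 4 + s*(2 + k)
F = I*sqrt(134) (F = sqrt(-134) = I*sqrt(134) ≈ 11.576*I)
f(X) = I*sqrt(134)
-1/(f(-399) + W(20, 15)*262) = -1/(I*sqrt(134) + (4 + 2*20 + 15*20)*262) = -1/(I*sqrt(134) + (4 + 40 + 300)*262) = -1/(I*sqrt(134) + 344*262) = -1/(I*sqrt(134) + 90128) = -1/(90128 + I*sqrt(134))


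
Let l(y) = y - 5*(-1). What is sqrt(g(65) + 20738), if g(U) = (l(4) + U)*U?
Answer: 2*sqrt(6387) ≈ 159.84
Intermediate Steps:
l(y) = 5 + y (l(y) = y + 5 = 5 + y)
g(U) = U*(9 + U) (g(U) = ((5 + 4) + U)*U = (9 + U)*U = U*(9 + U))
sqrt(g(65) + 20738) = sqrt(65*(9 + 65) + 20738) = sqrt(65*74 + 20738) = sqrt(4810 + 20738) = sqrt(25548) = 2*sqrt(6387)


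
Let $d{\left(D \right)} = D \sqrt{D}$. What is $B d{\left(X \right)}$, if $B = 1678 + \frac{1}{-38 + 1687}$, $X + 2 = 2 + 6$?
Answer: $\frac{16602138 \sqrt{6}}{1649} \approx 24661.0$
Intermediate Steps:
$X = 6$ ($X = -2 + \left(2 + 6\right) = -2 + 8 = 6$)
$B = \frac{2767023}{1649}$ ($B = 1678 + \frac{1}{1649} = \frac{2767023}{1649} \approx 1678.0$)
$d{\left(D \right)} = D^{\frac{3}{2}}$
$B d{\left(X \right)} = \frac{2767023 \cdot 6^{\frac{3}{2}}}{1649} = \frac{2767023 \cdot 6 \sqrt{6}}{1649} = \frac{16602138 \sqrt{6}}{1649}$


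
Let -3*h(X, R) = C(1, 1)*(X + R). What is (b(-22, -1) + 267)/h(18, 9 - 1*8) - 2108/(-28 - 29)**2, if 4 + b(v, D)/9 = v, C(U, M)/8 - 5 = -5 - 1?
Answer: 65/25992 ≈ 0.0025008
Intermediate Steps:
C(U, M) = -8 (C(U, M) = 40 + 8*(-5 - 1) = 40 + 8*(-6) = 40 - 48 = -8)
h(X, R) = 8*R/3 + 8*X/3 (h(X, R) = -(-8)*(X + R)/3 = -(-8)*(R + X)/3 = -(-8*R - 8*X)/3 = 8*R/3 + 8*X/3)
b(v, D) = -36 + 9*v
(b(-22, -1) + 267)/h(18, 9 - 1*8) - 2108/(-28 - 29)**2 = ((-36 + 9*(-22)) + 267)/(8*(9 - 1*8)/3 + (8/3)*18) - 2108/(-28 - 29)**2 = ((-36 - 198) + 267)/(8*(9 - 8)/3 + 48) - 2108/((-57)**2) = (-234 + 267)/((8/3)*1 + 48) - 2108/3249 = 33/(8/3 + 48) - 2108*1/3249 = 33/(152/3) - 2108/3249 = 33*(3/152) - 2108/3249 = 99/152 - 2108/3249 = 65/25992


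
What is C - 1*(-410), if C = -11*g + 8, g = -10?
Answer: 528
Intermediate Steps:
C = 118 (C = -11*(-10) + 8 = 110 + 8 = 118)
C - 1*(-410) = 118 - 1*(-410) = 118 + 410 = 528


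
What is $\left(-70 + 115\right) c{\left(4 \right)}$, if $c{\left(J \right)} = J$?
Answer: $180$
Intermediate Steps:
$\left(-70 + 115\right) c{\left(4 \right)} = \left(-70 + 115\right) 4 = 45 \cdot 4 = 180$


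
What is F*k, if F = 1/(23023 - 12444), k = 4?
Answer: 4/10579 ≈ 0.00037811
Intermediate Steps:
F = 1/10579 ≈ 9.4527e-5
F*k = (1/10579)*4 = 4/10579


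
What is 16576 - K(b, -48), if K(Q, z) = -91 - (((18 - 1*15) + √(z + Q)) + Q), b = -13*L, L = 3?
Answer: 16631 + I*√87 ≈ 16631.0 + 9.3274*I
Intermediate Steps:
b = -39 (b = -13*3 = -39)
K(Q, z) = -94 - Q - √(Q + z) (K(Q, z) = -91 - (((18 - 15) + √(Q + z)) + Q) = -91 - ((3 + √(Q + z)) + Q) = -91 - (3 + Q + √(Q + z)) = -91 + (-3 - Q - √(Q + z)) = -94 - Q - √(Q + z))
16576 - K(b, -48) = 16576 - (-94 - 1*(-39) - √(-39 - 48)) = 16576 - (-94 + 39 - √(-87)) = 16576 - (-94 + 39 - I*√87) = 16576 - (-55 - I*√87) = 16576 + (55 + I*√87) = 16631 + I*√87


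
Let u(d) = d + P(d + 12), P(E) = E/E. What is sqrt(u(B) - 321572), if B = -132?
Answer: I*sqrt(321703) ≈ 567.19*I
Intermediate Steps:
P(E) = 1
u(d) = 1 + d (u(d) = d + 1 = 1 + d)
sqrt(u(B) - 321572) = sqrt((1 - 132) - 321572) = sqrt(-131 - 321572) = sqrt(-321703) = I*sqrt(321703)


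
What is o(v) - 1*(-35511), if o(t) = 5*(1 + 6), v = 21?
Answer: 35546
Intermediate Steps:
o(t) = 35 (o(t) = 5*7 = 35)
o(v) - 1*(-35511) = 35 - 1*(-35511) = 35 + 35511 = 35546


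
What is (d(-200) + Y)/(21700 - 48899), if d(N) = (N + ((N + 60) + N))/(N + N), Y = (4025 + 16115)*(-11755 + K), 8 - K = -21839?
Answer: -4065057627/543980 ≈ -7472.8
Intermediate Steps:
K = 21847 (K = 8 - 1*(-21839) = 8 + 21839 = 21847)
Y = 203252880 (Y = (4025 + 16115)*(-11755 + 21847) = 20140*10092 = 203252880)
d(N) = (60 + 3*N)/(2*N) (d(N) = (N + ((60 + N) + N))/((2*N)) = (N + (60 + 2*N))*(1/(2*N)) = (60 + 3*N)*(1/(2*N)) = (60 + 3*N)/(2*N))
(d(-200) + Y)/(21700 - 48899) = ((3/2 + 30/(-200)) + 203252880)/(21700 - 48899) = ((3/2 + 30*(-1/200)) + 203252880)/(-27199) = ((3/2 - 3/20) + 203252880)*(-1/27199) = (27/20 + 203252880)*(-1/27199) = (4065057627/20)*(-1/27199) = -4065057627/543980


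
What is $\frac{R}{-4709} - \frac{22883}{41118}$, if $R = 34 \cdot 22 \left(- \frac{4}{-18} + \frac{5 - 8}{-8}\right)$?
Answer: $- \frac{1589803}{2440647} \approx -0.65139$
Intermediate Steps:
$R = \frac{8041}{18}$ ($R = 748 \left(\left(-4\right) \left(- \frac{1}{18}\right) - - \frac{3}{8}\right) = 748 \left(\frac{2}{9} + \frac{3}{8}\right) = 748 \cdot \frac{43}{72} = \frac{8041}{18} \approx 446.72$)
$\frac{R}{-4709} - \frac{22883}{41118} = \frac{8041}{18 \left(-4709\right)} - \frac{22883}{41118} = \frac{8041}{18} \left(- \frac{1}{4709}\right) - \frac{3269}{5874} = - \frac{473}{4986} - \frac{3269}{5874} = - \frac{1589803}{2440647}$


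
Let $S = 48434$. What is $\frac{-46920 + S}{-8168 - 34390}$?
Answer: $- \frac{757}{21279} \approx -0.035575$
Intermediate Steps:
$\frac{-46920 + S}{-8168 - 34390} = \frac{-46920 + 48434}{-8168 - 34390} = \frac{1514}{-42558} = 1514 \left(- \frac{1}{42558}\right) = - \frac{757}{21279}$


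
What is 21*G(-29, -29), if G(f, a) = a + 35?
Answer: 126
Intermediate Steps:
G(f, a) = 35 + a
21*G(-29, -29) = 21*(35 - 29) = 21*6 = 126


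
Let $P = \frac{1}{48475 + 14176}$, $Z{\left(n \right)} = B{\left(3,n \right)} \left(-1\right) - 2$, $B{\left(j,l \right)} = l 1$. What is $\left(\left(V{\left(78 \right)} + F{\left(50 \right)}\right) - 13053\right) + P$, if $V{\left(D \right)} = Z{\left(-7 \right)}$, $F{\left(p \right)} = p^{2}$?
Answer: $- \frac{660842747}{62651} \approx -10548.0$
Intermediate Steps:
$B{\left(j,l \right)} = l$
$Z{\left(n \right)} = -2 - n$ ($Z{\left(n \right)} = n \left(-1\right) - 2 = - n - 2 = -2 - n$)
$V{\left(D \right)} = 5$ ($V{\left(D \right)} = -2 - -7 = -2 + 7 = 5$)
$P = \frac{1}{62651} \approx 1.5961 \cdot 10^{-5}$
$\left(\left(V{\left(78 \right)} + F{\left(50 \right)}\right) - 13053\right) + P = \left(\left(5 + 50^{2}\right) - 13053\right) + \frac{1}{62651} = \left(\left(5 + 2500\right) - 13053\right) + \frac{1}{62651} = \left(2505 - 13053\right) + \frac{1}{62651} = -10548 + \frac{1}{62651} = - \frac{660842747}{62651}$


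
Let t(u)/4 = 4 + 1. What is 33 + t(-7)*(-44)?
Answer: -847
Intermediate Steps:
t(u) = 20 (t(u) = 4*(4 + 1) = 4*5 = 20)
33 + t(-7)*(-44) = 33 + 20*(-44) = 33 - 880 = -847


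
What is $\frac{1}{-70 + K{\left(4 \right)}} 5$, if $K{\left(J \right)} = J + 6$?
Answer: $- \frac{1}{12} \approx -0.083333$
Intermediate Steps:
$K{\left(J \right)} = 6 + J$
$\frac{1}{-70 + K{\left(4 \right)}} 5 = \frac{1}{-70 + \left(6 + 4\right)} 5 = \frac{1}{-70 + 10} \cdot 5 = \frac{1}{-60} \cdot 5 = \left(- \frac{1}{60}\right) 5 = - \frac{1}{12}$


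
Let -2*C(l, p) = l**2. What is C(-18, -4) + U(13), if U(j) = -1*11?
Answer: -173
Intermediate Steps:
U(j) = -11
C(l, p) = -l**2/2
C(-18, -4) + U(13) = -1/2*(-18)**2 - 11 = -1/2*324 - 11 = -162 - 11 = -173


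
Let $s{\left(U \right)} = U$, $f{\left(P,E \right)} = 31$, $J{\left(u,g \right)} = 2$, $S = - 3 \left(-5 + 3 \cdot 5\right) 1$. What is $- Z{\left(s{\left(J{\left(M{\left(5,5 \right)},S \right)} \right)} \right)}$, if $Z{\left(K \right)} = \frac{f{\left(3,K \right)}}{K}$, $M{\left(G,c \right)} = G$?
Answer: $- \frac{31}{2} \approx -15.5$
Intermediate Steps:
$S = -30$ ($S = - 3 \left(-5 + 15\right) 1 = \left(-3\right) 10 \cdot 1 = \left(-30\right) 1 = -30$)
$Z{\left(K \right)} = \frac{31}{K}$
$- Z{\left(s{\left(J{\left(M{\left(5,5 \right)},S \right)} \right)} \right)} = - \frac{31}{2}$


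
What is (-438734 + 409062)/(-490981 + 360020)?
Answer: 29672/130961 ≈ 0.22657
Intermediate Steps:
(-438734 + 409062)/(-490981 + 360020) = -29672/(-130961) = -29672*(-1/130961) = 29672/130961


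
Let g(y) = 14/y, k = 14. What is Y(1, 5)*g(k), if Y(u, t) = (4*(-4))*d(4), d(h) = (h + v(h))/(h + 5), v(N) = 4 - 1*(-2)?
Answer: -160/9 ≈ -17.778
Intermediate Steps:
v(N) = 6 (v(N) = 4 + 2 = 6)
d(h) = (6 + h)/(5 + h) (d(h) = (h + 6)/(h + 5) = (6 + h)/(5 + h))
Y(u, t) = -160/9 (Y(u, t) = (4*(-4))*((6 + 4)/(5 + 4)) = -16*10/9 = -160/9)
Y(1, 5)*g(k) = -2240/(9*14) = -160/9*1 = -160/9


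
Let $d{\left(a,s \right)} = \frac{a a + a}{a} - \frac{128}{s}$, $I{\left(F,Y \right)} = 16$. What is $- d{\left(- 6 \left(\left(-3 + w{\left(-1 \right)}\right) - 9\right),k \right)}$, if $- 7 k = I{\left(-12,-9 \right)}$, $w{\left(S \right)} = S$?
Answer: $-135$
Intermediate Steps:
$k = - \frac{16}{7}$ ($k = \left(- \frac{1}{7}\right) 16 = - \frac{16}{7} \approx -2.2857$)
$d{\left(a,s \right)} = - \frac{128}{s} + \frac{a + a^{2}}{a}$ ($d{\left(a,s \right)} = \frac{a^{2} + a}{a} - \frac{128}{s} = \frac{a + a^{2}}{a} - \frac{128}{s} = - \frac{128}{s} + \frac{a + a^{2}}{a}$)
$- d{\left(- 6 \left(\left(-3 + w{\left(-1 \right)}\right) - 9\right),k \right)} = - (1 - 6 \left(\left(-3 - 1\right) - 9\right) - \frac{128}{- \frac{16}{7}}) = - (1 - 6 \left(-4 - 9\right) - -56) = - (1 - -78 + 56) = - (1 + 78 + 56) = \left(-1\right) 135 = -135$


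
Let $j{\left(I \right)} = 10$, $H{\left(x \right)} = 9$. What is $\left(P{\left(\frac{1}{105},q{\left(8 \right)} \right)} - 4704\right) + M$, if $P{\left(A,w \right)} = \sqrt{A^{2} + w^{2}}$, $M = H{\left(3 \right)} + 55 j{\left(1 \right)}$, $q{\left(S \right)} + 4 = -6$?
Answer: $-4145 + \frac{\sqrt{1102501}}{105} \approx -4135.0$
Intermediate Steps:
$q{\left(S \right)} = -10$ ($q{\left(S \right)} = -4 - 6 = -10$)
$M = 559$ ($M = 9 + 55 \cdot 10 = 9 + 550 = 559$)
$\left(P{\left(\frac{1}{105},q{\left(8 \right)} \right)} - 4704\right) + M = \left(\sqrt{\left(\frac{1}{105}\right)^{2} + \left(-10\right)^{2}} - 4704\right) + 559 = \left(\sqrt{\left(\frac{1}{105}\right)^{2} + 100} - 4704\right) + 559 = \left(\sqrt{\frac{1}{11025} + 100} - 4704\right) + 559 = \left(\sqrt{\frac{1102501}{11025}} - 4704\right) + 559 = \left(\frac{\sqrt{1102501}}{105} - 4704\right) + 559 = \left(-4704 + \frac{\sqrt{1102501}}{105}\right) + 559 = -4145 + \frac{\sqrt{1102501}}{105}$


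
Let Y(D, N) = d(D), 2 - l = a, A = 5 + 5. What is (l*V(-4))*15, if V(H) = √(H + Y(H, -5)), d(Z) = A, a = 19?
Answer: -255*√6 ≈ -624.62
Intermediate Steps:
A = 10
d(Z) = 10
l = -17 (l = 2 - 1*19 = 2 - 19 = -17)
Y(D, N) = 10
V(H) = √(10 + H) (V(H) = √(H + 10) = √(10 + H))
(l*V(-4))*15 = -17*√(10 - 4)*15 = -17*√6*15 = -255*√6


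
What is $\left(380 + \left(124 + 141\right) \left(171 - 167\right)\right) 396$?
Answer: $570240$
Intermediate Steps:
$\left(380 + \left(124 + 141\right) \left(171 - 167\right)\right) 396 = \left(380 + 265 \cdot 4\right) 396 = \left(380 + 1060\right) 396 = 1440 \cdot 396 = 570240$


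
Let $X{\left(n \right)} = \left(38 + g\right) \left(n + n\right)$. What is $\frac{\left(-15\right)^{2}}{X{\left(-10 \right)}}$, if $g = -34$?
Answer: $- \frac{45}{16} \approx -2.8125$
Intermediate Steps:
$X{\left(n \right)} = 8 n$ ($X{\left(n \right)} = \left(38 - 34\right) \left(n + n\right) = 4 \cdot 2 n = 8 n$)
$\frac{\left(-15\right)^{2}}{X{\left(-10 \right)}} = \frac{\left(-15\right)^{2}}{8 \left(-10\right)} = \frac{225}{-80} = 225 \left(- \frac{1}{80}\right) = - \frac{45}{16}$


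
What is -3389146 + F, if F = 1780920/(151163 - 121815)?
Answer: -24865718972/7337 ≈ -3.3891e+6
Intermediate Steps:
F = 445230/7337 (F = 1780920/29348 = 1780920*(1/29348) = 445230/7337 ≈ 60.683)
-3389146 + F = -3389146 + 445230/7337 = -24865718972/7337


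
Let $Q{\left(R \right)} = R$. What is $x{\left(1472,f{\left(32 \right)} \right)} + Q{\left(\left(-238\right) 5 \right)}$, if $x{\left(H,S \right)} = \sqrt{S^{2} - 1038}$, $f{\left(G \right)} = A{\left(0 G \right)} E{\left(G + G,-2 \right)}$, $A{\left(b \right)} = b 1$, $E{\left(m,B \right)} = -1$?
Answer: $-1190 + i \sqrt{1038} \approx -1190.0 + 32.218 i$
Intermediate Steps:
$A{\left(b \right)} = b$
$f{\left(G \right)} = 0$ ($f{\left(G \right)} = 0 G \left(-1\right) = 0 \left(-1\right) = 0$)
$x{\left(H,S \right)} = \sqrt{-1038 + S^{2}}$
$x{\left(1472,f{\left(32 \right)} \right)} + Q{\left(\left(-238\right) 5 \right)} = \sqrt{-1038 + 0^{2}} - 1190 = \sqrt{-1038 + 0} - 1190 = \sqrt{-1038} - 1190 = i \sqrt{1038} - 1190 = -1190 + i \sqrt{1038}$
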